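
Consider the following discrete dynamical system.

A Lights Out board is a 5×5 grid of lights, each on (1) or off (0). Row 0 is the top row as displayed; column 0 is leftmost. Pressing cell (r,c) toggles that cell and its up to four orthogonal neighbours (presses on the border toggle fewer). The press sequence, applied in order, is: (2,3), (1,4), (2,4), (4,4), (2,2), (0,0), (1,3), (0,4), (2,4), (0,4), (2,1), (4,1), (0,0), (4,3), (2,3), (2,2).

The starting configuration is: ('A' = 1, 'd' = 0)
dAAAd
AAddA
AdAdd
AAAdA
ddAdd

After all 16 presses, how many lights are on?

step 0: dAAAd
AAddA
AdAdd
AAAdA
ddAdd
step 1: dAAAd
AAdAA
AddAA
AAAAA
ddAdd
step 2: dAAAA
AAddd
AddAd
AAAAA
ddAdd
step 3: dAAAA
AAddA
AdddA
AAAAd
ddAdd
step 4: dAAAA
AAddA
AdddA
AAAAA
ddAAA
step 5: dAAAA
AAAdA
AAAAA
AAdAA
ddAAA
step 6: AdAAA
dAAdA
AAAAA
AAdAA
ddAAA
step 7: AdAdA
dAdAd
AAAdA
AAdAA
ddAAA
step 8: AdAAd
dAdAA
AAAdA
AAdAA
ddAAA
step 9: AdAAd
dAdAd
AAAAd
AAdAd
ddAAA
step 10: AdAdA
dAdAA
AAAAd
AAdAd
ddAAA
step 11: AdAdA
dddAA
dddAd
AddAd
ddAAA
step 12: AdAdA
dddAA
dddAd
AAdAd
AAdAA
step 13: dAAdA
AddAA
dddAd
AAdAd
AAdAA
step 14: dAAdA
AddAA
dddAd
AAddd
AAAdd
step 15: dAAdA
AdddA
ddAdA
AAdAd
AAAdd
step 16: dAAdA
AdAdA
dAdAA
AAAAd
AAAdd

16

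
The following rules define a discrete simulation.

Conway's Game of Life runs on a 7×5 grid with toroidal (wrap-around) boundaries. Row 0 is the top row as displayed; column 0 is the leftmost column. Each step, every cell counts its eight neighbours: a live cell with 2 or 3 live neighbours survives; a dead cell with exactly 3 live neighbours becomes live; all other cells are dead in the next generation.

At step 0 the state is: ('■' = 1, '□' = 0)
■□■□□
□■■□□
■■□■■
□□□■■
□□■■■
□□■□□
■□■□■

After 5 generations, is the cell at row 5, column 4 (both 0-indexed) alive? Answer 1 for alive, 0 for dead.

0

[0] ■□■□□
□■■□□
■■□■■
□□□■■
□□■■■
□□■□□
■□■□■
[1] ■□■□■
□□□□□
□■□□□
□■□□□
□□■□■
■□■□□
■□■□■
[2] ■□□□■
■■□□□
□□□□□
■■■□□
■□■■□
■□■□□
□□■□□
[3] ■□□□■
■■□□■
□□■□□
■□■■■
■□□■□
□□■□■
■□□■■
[4] □□□□□
□■□■■
□□■□□
■□■□□
■□□□□
□■■□□
□■□□□
[5] ■□■□□
□□■■□
■□■□■
□□□□□
■□■□□
■■■□□
□■■□□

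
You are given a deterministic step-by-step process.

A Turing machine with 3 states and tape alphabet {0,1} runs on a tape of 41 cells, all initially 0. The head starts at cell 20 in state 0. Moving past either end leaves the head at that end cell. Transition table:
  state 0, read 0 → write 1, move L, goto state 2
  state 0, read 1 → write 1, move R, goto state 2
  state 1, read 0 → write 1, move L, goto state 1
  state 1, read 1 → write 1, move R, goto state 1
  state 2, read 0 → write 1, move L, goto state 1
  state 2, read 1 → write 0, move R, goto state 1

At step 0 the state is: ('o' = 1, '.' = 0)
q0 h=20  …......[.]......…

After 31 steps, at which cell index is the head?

step 0: q0 h=20  …......[.]......…
step 1: q2 h=19  …......[.]o.....…
step 2: q1 h=18  …......[.]oo....…
step 3: q1 h=17  …......[.]ooo...…
step 4: q1 h=16  …......[.]oooo..…
step 5: q1 h=15  …......[.]ooooo.…
step 6: q1 h=14  …......[.]oooooo…
step 7: q1 h=13  …......[.]oooooo…
step 8: q1 h=12  …......[.]oooooo…
step 9: q1 h=11  …......[.]oooooo…
step 10: q1 h=10  …......[.]oooooo…
step 11: q1 h= 9  …......[.]oooooo…
step 12: q1 h= 8  …......[.]oooooo…
step 13: q1 h= 7  …......[.]oooooo…
step 14: q1 h= 6  |......[.]oooooo…
step 15: q1 h= 5  |.....[.]oooooo…
step 16: q1 h= 4  |....[.]oooooo…
step 17: q1 h= 3  |...[.]oooooo…
step 18: q1 h= 2  |..[.]oooooo…
step 19: q1 h= 1  |.[.]oooooo…
step 20: q1 h= 0  |[.]oooooo…
step 21: q1 h= 0  |[o]oooooo…
step 22: q1 h= 1  |o[o]oooooo…
step 23: q1 h= 2  |oo[o]oooooo…
step 24: q1 h= 3  |ooo[o]oooooo…
step 25: q1 h= 4  |oooo[o]oooooo…
step 26: q1 h= 5  |ooooo[o]oooooo…
step 27: q1 h= 6  |oooooo[o]oooooo…
step 28: q1 h= 7  …oooooo[o]oooooo…
step 29: q1 h= 8  …oooooo[o]oooooo…
step 30: q1 h= 9  …oooooo[o]oooooo…
step 31: q1 h=10  …oooooo[o]oooooo…

10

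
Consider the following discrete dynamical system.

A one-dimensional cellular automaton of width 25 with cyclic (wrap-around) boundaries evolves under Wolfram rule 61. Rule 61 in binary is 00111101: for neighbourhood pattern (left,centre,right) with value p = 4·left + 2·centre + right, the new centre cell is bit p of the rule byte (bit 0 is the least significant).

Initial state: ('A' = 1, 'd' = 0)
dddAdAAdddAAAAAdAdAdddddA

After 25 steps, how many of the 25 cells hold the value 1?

13

[0] dddAdAAdddAAAAAdAdAdddddA
[1] AAdAAAdAAdAddddAAAAAAAAdA
[2] ddAAddAAdAAAAAdAdddddddAA
[3] AdAdAdAdAAddddAAAAAAAAdAd
[4] AAAAAAAAAdAAAdAdddddddAAA
[5] dddddddddAAddAAAAAAAAdAdd
[6] AAAAAAAAdAdAdAdddddddAAAA
[7] ddddddddAAAAAAAAAAAAdAddd
[8] AAAAAAAdAdddddddddddAAAAA
[9] dddddddAAAAAAAAAAAAdAdddd
[10] AAAAAAdAdddddddddddAAAAAA
[11] ddddddAAAAAAAAAAAAdAddddd
[12] AAAAAdAdddddddddddAAAAAAA
[13] dddddAAAAAAAAAAAAdAdddddd
[14] AAAAdAdddddddddddAAAAAAAA
[15] ddddAAAAAAAAAAAAdAddddddd
[16] AAAdAdddddddddddAAAAAAAAA
[17] dddAAAAAAAAAAAAdAdddddddd
[18] AAdAdddddddddddAAAAAAAAAA
[19] ddAAAAAAAAAAAAdAddddddddd
[20] AdAdddddddddddAAAAAAAAAAA
[21] dAAAAAAAAAAAAdAdddddddddd
[22] dAdddddddddddAAAAAAAAAAAA
[23] AAAAAAAAAAAAdAddddddddddd
[24] AdddddddddddAAAAAAAAAAAAd
[25] AAAAAAAAAAAdAdddddddddddA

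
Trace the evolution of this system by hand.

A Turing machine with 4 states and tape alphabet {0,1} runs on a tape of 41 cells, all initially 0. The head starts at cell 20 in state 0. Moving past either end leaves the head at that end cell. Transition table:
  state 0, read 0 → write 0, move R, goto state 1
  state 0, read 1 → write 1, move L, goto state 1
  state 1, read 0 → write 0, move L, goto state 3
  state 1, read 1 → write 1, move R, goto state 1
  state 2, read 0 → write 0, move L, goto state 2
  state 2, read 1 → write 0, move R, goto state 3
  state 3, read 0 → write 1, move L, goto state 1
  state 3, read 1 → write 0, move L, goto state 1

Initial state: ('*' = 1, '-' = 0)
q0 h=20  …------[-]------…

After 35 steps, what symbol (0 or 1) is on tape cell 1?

0

step 0: q0 h=20  …------[-]------…
step 1: q1 h=21  …------[-]------…
step 2: q3 h=20  …------[-]------…
step 3: q1 h=19  …------[-]*-----…
step 4: q3 h=18  …------[-]-*----…
step 5: q1 h=17  …------[-]*-*---…
step 6: q3 h=16  …------[-]-*-*--…
step 7: q1 h=15  …------[-]*-*-*-…
step 8: q3 h=14  …------[-]-*-*-*…
step 9: q1 h=13  …------[-]*-*-*-…
step 10: q3 h=12  …------[-]-*-*-*…
step 11: q1 h=11  …------[-]*-*-*-…
step 12: q3 h=10  …------[-]-*-*-*…
step 13: q1 h= 9  …------[-]*-*-*-…
step 14: q3 h= 8  …------[-]-*-*-*…
step 15: q1 h= 7  …------[-]*-*-*-…
step 16: q3 h= 6  |------[-]-*-*-*…
step 17: q1 h= 5  |-----[-]*-*-*-…
step 18: q3 h= 4  |----[-]-*-*-*…
step 19: q1 h= 3  |---[-]*-*-*-…
step 20: q3 h= 2  |--[-]-*-*-*…
step 21: q1 h= 1  |-[-]*-*-*-…
step 22: q3 h= 0  |[-]-*-*-*…
step 23: q1 h= 0  |[*]-*-*-*…
step 24: q1 h= 1  |*[-]*-*-*-…
step 25: q3 h= 0  |[*]-*-*-*…
step 26: q1 h= 0  |[-]-*-*-*…
step 27: q3 h= 0  |[-]-*-*-*…
step 28: q1 h= 0  |[*]-*-*-*…
step 29: q1 h= 1  |*[-]*-*-*-…
step 30: q3 h= 0  |[*]-*-*-*…
step 31: q1 h= 0  |[-]-*-*-*…
step 32: q3 h= 0  |[-]-*-*-*…
step 33: q1 h= 0  |[*]-*-*-*…
step 34: q1 h= 1  |*[-]*-*-*-…
step 35: q3 h= 0  |[*]-*-*-*…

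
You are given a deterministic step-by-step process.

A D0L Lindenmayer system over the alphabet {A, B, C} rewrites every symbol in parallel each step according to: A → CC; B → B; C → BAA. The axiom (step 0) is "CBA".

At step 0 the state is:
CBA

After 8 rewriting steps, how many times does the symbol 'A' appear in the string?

k=0  CBA
k=1  BAABCC
k=2  BCCCCBBAABAA
k=3  BBAABAABAABAABBCCCCBCCCC
k=4  BBCCCCBCCCCBCCCCBCCCCBBBAABAABAABAABBAABAABAABAA
k=5  BBBAABAABAABAABBAABAABAABAABBAABAABAABAABBAABAABAABAABBBCCCCBCCCCBCCCCBCCCCBBCCCCBCCCCBCCCCBCCCC
k=6  BBBCCCCBCCCCBCCCCBCCCCBBCCCCBCCCCBCCCCBCCCCBBCCCCBCCCCBCCC…AABAABBBAABAABAABAABBAABAABAABAABBAABAABAABAABBAABAABAABAA  (len 192)
k=7  BBBBAABAABAABAABBAABAABAABAABBAABAABAABAABBAABAABAABAABBBA…CBCCCCBCCCCBCCCCBBCCCCBCCCCBCCCCBCCCCBBCCCCBCCCCBCCCCBCCCC  (len 384)
k=8  BBBBCCCCBCCCCBCCCCBCCCCBBCCCCBCCCCBCCCCBCCCCBBCCCCBCCCCBCC…AABAABBBAABAABAABAABBAABAABAABAABBAABAABAABAABBAABAABAABAA  (len 768)

256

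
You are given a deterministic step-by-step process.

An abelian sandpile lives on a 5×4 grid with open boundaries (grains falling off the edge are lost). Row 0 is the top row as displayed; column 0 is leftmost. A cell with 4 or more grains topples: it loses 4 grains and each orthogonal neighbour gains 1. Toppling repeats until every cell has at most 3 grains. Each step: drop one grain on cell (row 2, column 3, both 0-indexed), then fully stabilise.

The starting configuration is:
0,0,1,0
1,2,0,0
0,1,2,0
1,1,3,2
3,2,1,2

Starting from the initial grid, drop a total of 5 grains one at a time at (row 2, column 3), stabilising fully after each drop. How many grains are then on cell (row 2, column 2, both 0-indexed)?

3

t=0: 0,0,1,0
1,2,0,0
0,1,2,0
1,1,3,2
3,2,1,2
t=1: 0,0,1,0
1,2,0,0
0,1,2,1
1,1,3,2
3,2,1,2
t=2: 0,0,1,0
1,2,0,0
0,1,2,2
1,1,3,2
3,2,1,2
t=3: 0,0,1,0
1,2,0,0
0,1,2,3
1,1,3,2
3,2,1,2
t=4: 0,0,1,0
1,2,0,1
0,1,3,0
1,1,3,3
3,2,1,2
t=5: 0,0,1,0
1,2,0,1
0,1,3,1
1,1,3,3
3,2,1,2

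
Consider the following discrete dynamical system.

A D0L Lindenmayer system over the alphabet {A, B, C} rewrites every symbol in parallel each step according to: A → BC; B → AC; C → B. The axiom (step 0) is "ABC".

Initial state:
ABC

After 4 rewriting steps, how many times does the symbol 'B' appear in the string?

gen 0: ABC
gen 1: BCACB
gen 2: ACBBCBAC
gen 3: BCBACACBACBCB
gen 4: ACBACBCBBCBACBCBACBAC

8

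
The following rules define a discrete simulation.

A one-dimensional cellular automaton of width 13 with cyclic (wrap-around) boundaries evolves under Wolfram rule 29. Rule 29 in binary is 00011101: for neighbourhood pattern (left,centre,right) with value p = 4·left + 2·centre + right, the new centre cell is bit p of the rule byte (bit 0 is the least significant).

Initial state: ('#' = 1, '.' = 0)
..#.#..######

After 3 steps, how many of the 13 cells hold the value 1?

gen 0: ..#.#..######
gen 1: #.#.##.#.....
gen 2: #.#.#..#####.
gen 3: #.#.##.#.....

5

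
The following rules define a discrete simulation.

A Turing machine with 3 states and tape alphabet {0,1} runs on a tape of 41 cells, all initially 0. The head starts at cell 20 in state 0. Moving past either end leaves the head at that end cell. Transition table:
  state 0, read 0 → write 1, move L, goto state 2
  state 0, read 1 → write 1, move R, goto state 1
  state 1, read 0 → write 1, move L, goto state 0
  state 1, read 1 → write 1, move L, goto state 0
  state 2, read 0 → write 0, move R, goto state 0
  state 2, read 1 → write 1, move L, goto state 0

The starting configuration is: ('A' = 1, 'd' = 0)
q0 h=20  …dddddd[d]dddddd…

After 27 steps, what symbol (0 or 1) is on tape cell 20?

t=0: q0 h=20  …dddddd[d]dddddd…
t=1: q2 h=19  …dddddd[d]Addddd…
t=2: q0 h=20  …dddddd[A]dddddd…
t=3: q1 h=21  …dddddA[d]dddddd…
t=4: q0 h=20  …dddddd[A]Addddd…
t=5: q1 h=21  …dddddA[A]dddddd…
t=6: q0 h=20  …dddddd[A]Addddd…
t=7: q1 h=21  …dddddA[A]dddddd…
t=8: q0 h=20  …dddddd[A]Addddd…
t=9: q1 h=21  …dddddA[A]dddddd…
t=10: q0 h=20  …dddddd[A]Addddd…
t=11: q1 h=21  …dddddA[A]dddddd…
t=12: q0 h=20  …dddddd[A]Addddd…
t=13: q1 h=21  …dddddA[A]dddddd…
t=14: q0 h=20  …dddddd[A]Addddd…
t=15: q1 h=21  …dddddA[A]dddddd…
t=16: q0 h=20  …dddddd[A]Addddd…
t=17: q1 h=21  …dddddA[A]dddddd…
t=18: q0 h=20  …dddddd[A]Addddd…
t=19: q1 h=21  …dddddA[A]dddddd…
t=20: q0 h=20  …dddddd[A]Addddd…
t=21: q1 h=21  …dddddA[A]dddddd…
t=22: q0 h=20  …dddddd[A]Addddd…
t=23: q1 h=21  …dddddA[A]dddddd…
t=24: q0 h=20  …dddddd[A]Addddd…
t=25: q1 h=21  …dddddA[A]dddddd…
t=26: q0 h=20  …dddddd[A]Addddd…
t=27: q1 h=21  …dddddA[A]dddddd…

1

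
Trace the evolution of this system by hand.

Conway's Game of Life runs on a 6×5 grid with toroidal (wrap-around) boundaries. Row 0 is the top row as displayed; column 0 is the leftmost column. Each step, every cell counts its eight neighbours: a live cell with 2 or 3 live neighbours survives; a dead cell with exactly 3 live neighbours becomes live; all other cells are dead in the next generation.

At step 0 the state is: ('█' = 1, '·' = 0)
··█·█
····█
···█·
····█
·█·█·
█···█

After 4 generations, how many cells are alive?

gen 0: ··█·█
····█
···█·
····█
·█·█·
█···█
gen 1: ····█
····█
···██
··███
···█·
███·█
gen 2: ·█··█
█···█
█·█··
··█··
·····
███·█
gen 3: ··█··
···██
█··██
·█···
█·██·
·████
gen 4: ██···
█·█··
█·██·
·█···
█····
█···█

11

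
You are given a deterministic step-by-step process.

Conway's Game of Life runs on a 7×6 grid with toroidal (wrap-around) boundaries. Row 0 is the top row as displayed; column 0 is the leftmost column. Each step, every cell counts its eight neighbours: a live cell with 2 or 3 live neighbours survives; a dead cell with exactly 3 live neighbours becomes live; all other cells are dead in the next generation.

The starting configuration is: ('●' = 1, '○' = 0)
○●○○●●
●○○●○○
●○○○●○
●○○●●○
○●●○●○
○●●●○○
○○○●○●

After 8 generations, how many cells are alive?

15

0) ○●○○●●
●○○●○○
●○○○●○
●○○●●○
○●●○●○
○●●●○○
○○○●○●
1) ○○●●○●
●●○●○○
●●○○●○
●○●○●○
●○○○●●
●●○○○○
○●○●○●
2) ○○○●○●
○○○●○○
○○○○●○
○○○○●○
○○○●●○
○●●○○○
○●○●○●
3) ●○○●○○
○○○●○○
○○○●●○
○○○○●●
○○●●●○
●●○○○○
○●○●○○
4) ○○○●●○
○○●●○○
○○○●○●
○○●○○●
●●●●●○
●●○○●○
○●○○○○
5) ○○○●●○
○○●○○○
○○○●○○
○○○○○●
○○○○●○
○○○○●○
●●●●●●
6) ●○○○○○
○○●○●○
○○○○○○
○○○○●○
○○○○●●
●●●○○○
●●●○○○
7) ●○●●○●
○○○○○○
○○○●○○
○○○○●●
●●○●●●
○○●●○○
○○●○○●
8) ●●●●●●
○○●●●○
○○○○●○
○○●○○○
●●○○○○
○○○○○○
●○○○○●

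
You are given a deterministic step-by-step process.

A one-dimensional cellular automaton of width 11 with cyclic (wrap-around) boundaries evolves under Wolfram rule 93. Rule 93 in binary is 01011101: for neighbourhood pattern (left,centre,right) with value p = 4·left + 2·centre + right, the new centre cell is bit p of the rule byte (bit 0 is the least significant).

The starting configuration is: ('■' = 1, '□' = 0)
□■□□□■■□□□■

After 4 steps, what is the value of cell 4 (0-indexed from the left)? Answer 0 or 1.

t=0: □■□□□■■□□□■
t=1: □■■■□■■■■□■
t=2: □■□■□■□□■□■
t=3: □■□■□■■□■□■
t=4: □■□■□■■□■□■

0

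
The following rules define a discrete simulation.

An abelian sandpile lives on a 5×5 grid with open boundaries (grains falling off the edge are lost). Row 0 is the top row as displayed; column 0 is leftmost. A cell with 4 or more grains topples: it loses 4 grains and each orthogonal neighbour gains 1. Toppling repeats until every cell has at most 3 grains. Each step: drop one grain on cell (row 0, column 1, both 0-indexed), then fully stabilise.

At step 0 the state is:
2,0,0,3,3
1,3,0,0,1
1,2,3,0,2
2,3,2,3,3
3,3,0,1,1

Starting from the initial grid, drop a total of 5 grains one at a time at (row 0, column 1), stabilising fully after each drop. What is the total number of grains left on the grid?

46

t=0: 2,0,0,3,3
1,3,0,0,1
1,2,3,0,2
2,3,2,3,3
3,3,0,1,1
t=1: 2,1,0,3,3
1,3,0,0,1
1,2,3,0,2
2,3,2,3,3
3,3,0,1,1
t=2: 2,2,0,3,3
1,3,0,0,1
1,2,3,0,2
2,3,2,3,3
3,3,0,1,1
t=3: 2,3,0,3,3
1,3,0,0,1
1,2,3,0,2
2,3,2,3,3
3,3,0,1,1
t=4: 3,1,1,3,3
2,0,1,0,1
1,3,3,0,2
2,3,2,3,3
3,3,0,1,1
t=5: 3,2,1,3,3
2,0,1,0,1
1,3,3,0,2
2,3,2,3,3
3,3,0,1,1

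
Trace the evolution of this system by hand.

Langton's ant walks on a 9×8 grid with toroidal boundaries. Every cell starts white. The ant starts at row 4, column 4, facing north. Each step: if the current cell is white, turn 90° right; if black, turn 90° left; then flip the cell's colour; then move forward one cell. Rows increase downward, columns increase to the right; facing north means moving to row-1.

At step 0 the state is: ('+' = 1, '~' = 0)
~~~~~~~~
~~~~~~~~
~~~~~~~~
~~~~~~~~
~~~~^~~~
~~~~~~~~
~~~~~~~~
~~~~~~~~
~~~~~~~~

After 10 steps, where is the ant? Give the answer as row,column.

step 0: ~~~~~~~~
~~~~~~~~
~~~~~~~~
~~~~~~~~
~~~~^~~~
~~~~~~~~
~~~~~~~~
~~~~~~~~
~~~~~~~~
step 1: ~~~~~~~~
~~~~~~~~
~~~~~~~~
~~~~~~~~
~~~~+>~~
~~~~~~~~
~~~~~~~~
~~~~~~~~
~~~~~~~~
step 2: ~~~~~~~~
~~~~~~~~
~~~~~~~~
~~~~~~~~
~~~~++~~
~~~~~v~~
~~~~~~~~
~~~~~~~~
~~~~~~~~
step 3: ~~~~~~~~
~~~~~~~~
~~~~~~~~
~~~~~~~~
~~~~++~~
~~~~<+~~
~~~~~~~~
~~~~~~~~
~~~~~~~~
step 4: ~~~~~~~~
~~~~~~~~
~~~~~~~~
~~~~~~~~
~~~~^+~~
~~~~++~~
~~~~~~~~
~~~~~~~~
~~~~~~~~
step 5: ~~~~~~~~
~~~~~~~~
~~~~~~~~
~~~~~~~~
~~~<~+~~
~~~~++~~
~~~~~~~~
~~~~~~~~
~~~~~~~~
step 6: ~~~~~~~~
~~~~~~~~
~~~~~~~~
~~~^~~~~
~~~+~+~~
~~~~++~~
~~~~~~~~
~~~~~~~~
~~~~~~~~
step 7: ~~~~~~~~
~~~~~~~~
~~~~~~~~
~~~+>~~~
~~~+~+~~
~~~~++~~
~~~~~~~~
~~~~~~~~
~~~~~~~~
step 8: ~~~~~~~~
~~~~~~~~
~~~~~~~~
~~~++~~~
~~~+v+~~
~~~~++~~
~~~~~~~~
~~~~~~~~
~~~~~~~~
step 9: ~~~~~~~~
~~~~~~~~
~~~~~~~~
~~~++~~~
~~~<++~~
~~~~++~~
~~~~~~~~
~~~~~~~~
~~~~~~~~
step 10: ~~~~~~~~
~~~~~~~~
~~~~~~~~
~~~++~~~
~~~~++~~
~~~v++~~
~~~~~~~~
~~~~~~~~
~~~~~~~~

5,3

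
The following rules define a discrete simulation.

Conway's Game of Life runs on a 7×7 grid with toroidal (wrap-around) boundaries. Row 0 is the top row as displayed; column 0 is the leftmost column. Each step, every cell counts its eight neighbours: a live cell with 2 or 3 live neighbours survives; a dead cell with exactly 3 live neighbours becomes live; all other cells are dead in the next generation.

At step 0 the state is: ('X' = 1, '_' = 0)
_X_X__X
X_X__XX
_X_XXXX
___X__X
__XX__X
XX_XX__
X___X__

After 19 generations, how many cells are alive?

9

t=0: _X_X__X
X_X__XX
_X_XXXX
___X__X
__XX__X
XX_XX__
X___X__
t=1: _XXXX__
_______
_X_X___
______X
_X___XX
XX__XXX
____XXX
t=2: __XXX__
_X__X__
_______
__X__XX
_X__X__
_X_____
_______
t=3: __XXX__
__X_X__
_____X_
_____X_
XXX__X_
_______
__XX___
t=4: _X__X__
__X_XX_
____XX_
_X__XX_
_X____X
___X___
__X_X__
t=5: _XX_X__
_______
______X
X___X_X
X_X_XX_
__XX___
__X_X__
t=6: _XX____
_______
X____XX
XX_XX__
X_X_XX_
__X__X_
____X__
t=7: _______
XX____X
XX__XXX
__XX___
X_X__X_
_X___XX
_XXX___
t=8: _______
_X_____
___XXX_
__XX___
X_XXXX_
___XXXX
XXX____
t=9: X_X____
____X__
___XX__
_X____X
_X_____
_______
XXXXXXX
t=10: X_X____
____X__
___XXX_
X_X____
X______
___XXXX
X_XXXXX
t=11: X_X____
____XX_
___XXX_
_X_XX_X
XX_XXX_
_XX____
X_X____
t=12: ___X__X
_____XX
__X___X
_X____X
_____XX
____X_X
X_XX___
t=13: X_XXXXX
X____XX
______X
______X
______X
X__XX_X
X_XXXXX
t=14: __X____
_X_X___
_______
X____XX
______X
_XX____
_______
t=15: __X____
__X____
X_____X
X____XX
_X___XX
_______
_XX____
t=16: __XX___
_X_____
XX___X_
_X_____
_____X_
XXX____
_XX____
t=17: ___X___
XX_____
XXX____
XX____X
X_X____
X_X____
X______
t=18: XX_____
X______
__X____
______X
__X____
X_____X
_X_____
t=19: XX_____
X______
_______
_______
X_____X
XX_____
_X____X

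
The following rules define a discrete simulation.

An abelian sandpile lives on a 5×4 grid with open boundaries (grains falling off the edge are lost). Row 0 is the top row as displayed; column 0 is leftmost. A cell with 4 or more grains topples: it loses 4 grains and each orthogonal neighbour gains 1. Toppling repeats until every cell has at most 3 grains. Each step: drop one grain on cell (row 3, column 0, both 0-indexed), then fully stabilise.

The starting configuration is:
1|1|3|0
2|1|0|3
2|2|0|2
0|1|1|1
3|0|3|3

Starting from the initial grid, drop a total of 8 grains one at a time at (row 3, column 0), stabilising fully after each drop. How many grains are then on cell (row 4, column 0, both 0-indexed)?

[0] 1|1|3|0
2|1|0|3
2|2|0|2
0|1|1|1
3|0|3|3
[1] 1|1|3|0
2|1|0|3
2|2|0|2
1|1|1|1
3|0|3|3
[2] 1|1|3|0
2|1|0|3
2|2|0|2
2|1|1|1
3|0|3|3
[3] 1|1|3|0
2|1|0|3
2|2|0|2
3|1|1|1
3|0|3|3
[4] 1|1|3|0
2|1|0|3
3|2|0|2
1|2|1|1
0|1|3|3
[5] 1|1|3|0
2|1|0|3
3|2|0|2
2|2|1|1
0|1|3|3
[6] 1|1|3|0
2|1|0|3
3|2|0|2
3|2|1|1
0|1|3|3
[7] 1|1|3|0
3|1|0|3
0|3|0|2
1|3|1|1
1|1|3|3
[8] 1|1|3|0
3|1|0|3
0|3|0|2
2|3|1|1
1|1|3|3

1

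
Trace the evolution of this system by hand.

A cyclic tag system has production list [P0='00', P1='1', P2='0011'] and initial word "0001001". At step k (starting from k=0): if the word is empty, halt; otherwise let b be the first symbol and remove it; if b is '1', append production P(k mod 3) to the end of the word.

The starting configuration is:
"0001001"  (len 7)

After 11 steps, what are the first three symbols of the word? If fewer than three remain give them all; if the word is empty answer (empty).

gen 0: "0001001"  (len 7)
gen 1: "001001"  (len 6)
gen 2: "01001"  (len 5)
gen 3: "1001"  (len 4)
gen 4: "00100"  (len 5)
gen 5: "0100"  (len 4)
gen 6: "100"  (len 3)
gen 7: "0000"  (len 4)
gen 8: "000"  (len 3)
gen 9: "00"  (len 2)
gen 10: "0"  (len 1)
gen 11: (halted — word empty)

(empty)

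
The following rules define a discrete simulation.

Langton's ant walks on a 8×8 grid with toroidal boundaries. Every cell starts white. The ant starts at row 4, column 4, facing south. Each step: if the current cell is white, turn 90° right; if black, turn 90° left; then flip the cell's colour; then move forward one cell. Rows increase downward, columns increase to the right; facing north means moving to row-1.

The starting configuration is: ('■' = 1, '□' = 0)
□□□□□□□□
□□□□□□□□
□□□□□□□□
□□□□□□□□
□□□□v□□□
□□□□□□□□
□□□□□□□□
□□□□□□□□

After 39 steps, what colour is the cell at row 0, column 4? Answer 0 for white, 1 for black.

1

[0] □□□□□□□□
□□□□□□□□
□□□□□□□□
□□□□□□□□
□□□□v□□□
□□□□□□□□
□□□□□□□□
□□□□□□□□
[1] □□□□□□□□
□□□□□□□□
□□□□□□□□
□□□□□□□□
□□□<■□□□
□□□□□□□□
□□□□□□□□
□□□□□□□□
[2] □□□□□□□□
□□□□□□□□
□□□□□□□□
□□□^□□□□
□□□■■□□□
□□□□□□□□
□□□□□□□□
□□□□□□□□
[3] □□□□□□□□
□□□□□□□□
□□□□□□□□
□□□■>□□□
□□□■■□□□
□□□□□□□□
□□□□□□□□
□□□□□□□□
[4] □□□□□□□□
□□□□□□□□
□□□□□□□□
□□□■■□□□
□□□■v□□□
□□□□□□□□
□□□□□□□□
□□□□□□□□
[5] □□□□□□□□
□□□□□□□□
□□□□□□□□
□□□■■□□□
□□□■□>□□
□□□□□□□□
□□□□□□□□
□□□□□□□□
[6] □□□□□□□□
□□□□□□□□
□□□□□□□□
□□□■■□□□
□□□■□■□□
□□□□□v□□
□□□□□□□□
□□□□□□□□
[7] □□□□□□□□
□□□□□□□□
□□□□□□□□
□□□■■□□□
□□□■□■□□
□□□□<■□□
□□□□□□□□
□□□□□□□□
[8] □□□□□□□□
□□□□□□□□
□□□□□□□□
□□□■■□□□
□□□■^■□□
□□□□■■□□
□□□□□□□□
□□□□□□□□
[9] □□□□□□□□
□□□□□□□□
□□□□□□□□
□□□■■□□□
□□□■■>□□
□□□□■■□□
□□□□□□□□
□□□□□□□□
[10] □□□□□□□□
□□□□□□□□
□□□□□□□□
□□□■■^□□
□□□■■□□□
□□□□■■□□
□□□□□□□□
□□□□□□□□
[11] □□□□□□□□
□□□□□□□□
□□□□□□□□
□□□■■■>□
□□□■■□□□
□□□□■■□□
□□□□□□□□
□□□□□□□□
[12] □□□□□□□□
□□□□□□□□
□□□□□□□□
□□□■■■■□
□□□■■□v□
□□□□■■□□
□□□□□□□□
□□□□□□□□
[13] □□□□□□□□
□□□□□□□□
□□□□□□□□
□□□■■■■□
□□□■■<■□
□□□□■■□□
□□□□□□□□
□□□□□□□□
[14] □□□□□□□□
□□□□□□□□
□□□□□□□□
□□□■■^■□
□□□■■■■□
□□□□■■□□
□□□□□□□□
□□□□□□□□
[15] □□□□□□□□
□□□□□□□□
□□□□□□□□
□□□■<□■□
□□□■■■■□
□□□□■■□□
□□□□□□□□
□□□□□□□□
[16] □□□□□□□□
□□□□□□□□
□□□□□□□□
□□□■□□■□
□□□■v■■□
□□□□■■□□
□□□□□□□□
□□□□□□□□
[17] □□□□□□□□
□□□□□□□□
□□□□□□□□
□□□■□□■□
□□□■□>■□
□□□□■■□□
□□□□□□□□
□□□□□□□□
[18] □□□□□□□□
□□□□□□□□
□□□□□□□□
□□□■□^■□
□□□■□□■□
□□□□■■□□
□□□□□□□□
□□□□□□□□
[19] □□□□□□□□
□□□□□□□□
□□□□□□□□
□□□■□■>□
□□□■□□■□
□□□□■■□□
□□□□□□□□
□□□□□□□□
[20] □□□□□□□□
□□□□□□□□
□□□□□□^□
□□□■□■□□
□□□■□□■□
□□□□■■□□
□□□□□□□□
□□□□□□□□
[21] □□□□□□□□
□□□□□□□□
□□□□□□■>
□□□■□■□□
□□□■□□■□
□□□□■■□□
□□□□□□□□
□□□□□□□□
[22] □□□□□□□□
□□□□□□□□
□□□□□□■■
□□□■□■□v
□□□■□□■□
□□□□■■□□
□□□□□□□□
□□□□□□□□
[23] □□□□□□□□
□□□□□□□□
□□□□□□■■
□□□■□■<■
□□□■□□■□
□□□□■■□□
□□□□□□□□
□□□□□□□□
[24] □□□□□□□□
□□□□□□□□
□□□□□□^■
□□□■□■■■
□□□■□□■□
□□□□■■□□
□□□□□□□□
□□□□□□□□
[25] □□□□□□□□
□□□□□□□□
□□□□□<□■
□□□■□■■■
□□□■□□■□
□□□□■■□□
□□□□□□□□
□□□□□□□□
[26] □□□□□□□□
□□□□□^□□
□□□□□■□■
□□□■□■■■
□□□■□□■□
□□□□■■□□
□□□□□□□□
□□□□□□□□
[27] □□□□□□□□
□□□□□■>□
□□□□□■□■
□□□■□■■■
□□□■□□■□
□□□□■■□□
□□□□□□□□
□□□□□□□□
[28] □□□□□□□□
□□□□□■■□
□□□□□■v■
□□□■□■■■
□□□■□□■□
□□□□■■□□
□□□□□□□□
□□□□□□□□
[29] □□□□□□□□
□□□□□■■□
□□□□□<■■
□□□■□■■■
□□□■□□■□
□□□□■■□□
□□□□□□□□
□□□□□□□□
[30] □□□□□□□□
□□□□□■■□
□□□□□□■■
□□□■□v■■
□□□■□□■□
□□□□■■□□
□□□□□□□□
□□□□□□□□
[31] □□□□□□□□
□□□□□■■□
□□□□□□■■
□□□■□□>■
□□□■□□■□
□□□□■■□□
□□□□□□□□
□□□□□□□□
[32] □□□□□□□□
□□□□□■■□
□□□□□□^■
□□□■□□□■
□□□■□□■□
□□□□■■□□
□□□□□□□□
□□□□□□□□
[33] □□□□□□□□
□□□□□■■□
□□□□□<□■
□□□■□□□■
□□□■□□■□
□□□□■■□□
□□□□□□□□
□□□□□□□□
[34] □□□□□□□□
□□□□□^■□
□□□□□■□■
□□□■□□□■
□□□■□□■□
□□□□■■□□
□□□□□□□□
□□□□□□□□
[35] □□□□□□□□
□□□□<□■□
□□□□□■□■
□□□■□□□■
□□□■□□■□
□□□□■■□□
□□□□□□□□
□□□□□□□□
[36] □□□□^□□□
□□□□■□■□
□□□□□■□■
□□□■□□□■
□□□■□□■□
□□□□■■□□
□□□□□□□□
□□□□□□□□
[37] □□□□■>□□
□□□□■□■□
□□□□□■□■
□□□■□□□■
□□□■□□■□
□□□□■■□□
□□□□□□□□
□□□□□□□□
[38] □□□□■■□□
□□□□■v■□
□□□□□■□■
□□□■□□□■
□□□■□□■□
□□□□■■□□
□□□□□□□□
□□□□□□□□
[39] □□□□■■□□
□□□□<■■□
□□□□□■□■
□□□■□□□■
□□□■□□■□
□□□□■■□□
□□□□□□□□
□□□□□□□□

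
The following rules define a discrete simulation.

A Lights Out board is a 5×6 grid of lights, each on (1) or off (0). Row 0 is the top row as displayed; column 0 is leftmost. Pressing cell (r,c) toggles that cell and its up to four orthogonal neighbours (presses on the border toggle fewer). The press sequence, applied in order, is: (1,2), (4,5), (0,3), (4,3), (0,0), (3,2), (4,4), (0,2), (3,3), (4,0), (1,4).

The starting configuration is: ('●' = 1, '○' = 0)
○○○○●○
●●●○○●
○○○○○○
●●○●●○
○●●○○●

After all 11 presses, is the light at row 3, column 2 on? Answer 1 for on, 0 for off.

0

t=0: ○○○○●○
●●●○○●
○○○○○○
●●○●●○
○●●○○●
t=1: ○○●○●○
●○○●○●
○○●○○○
●●○●●○
○●●○○●
t=2: ○○●○●○
●○○●○●
○○●○○○
●●○●●●
○●●○●○
t=3: ○○○●○○
●○○○○●
○○●○○○
●●○●●●
○●●○●○
t=4: ○○○●○○
●○○○○●
○○●○○○
●●○○●●
○●○●○○
t=5: ●●○●○○
○○○○○●
○○●○○○
●●○○●●
○●○●○○
t=6: ●●○●○○
○○○○○●
○○○○○○
●○●●●●
○●●●○○
t=7: ●●○●○○
○○○○○●
○○○○○○
●○●●○●
○●●○●●
t=8: ●○●○○○
○○●○○●
○○○○○○
●○●●○●
○●●○●●
t=9: ●○●○○○
○○●○○●
○○○●○○
●○○○●●
○●●●●●
t=10: ●○●○○○
○○●○○●
○○○●○○
○○○○●●
●○●●●●
t=11: ●○●○●○
○○●●●○
○○○●●○
○○○○●●
●○●●●●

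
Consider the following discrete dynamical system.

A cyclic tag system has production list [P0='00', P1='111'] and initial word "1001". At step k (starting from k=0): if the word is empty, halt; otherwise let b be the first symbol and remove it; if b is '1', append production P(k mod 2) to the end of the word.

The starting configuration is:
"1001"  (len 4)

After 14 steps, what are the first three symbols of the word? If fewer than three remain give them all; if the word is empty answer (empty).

001

step 0: "1001"  (len 4)
step 1: "00100"  (len 5)
step 2: "0100"  (len 4)
step 3: "100"  (len 3)
step 4: "00111"  (len 5)
step 5: "0111"  (len 4)
step 6: "111"  (len 3)
step 7: "1100"  (len 4)
step 8: "100111"  (len 6)
step 9: "0011100"  (len 7)
step 10: "011100"  (len 6)
step 11: "11100"  (len 5)
step 12: "1100111"  (len 7)
step 13: "10011100"  (len 8)
step 14: "0011100111"  (len 10)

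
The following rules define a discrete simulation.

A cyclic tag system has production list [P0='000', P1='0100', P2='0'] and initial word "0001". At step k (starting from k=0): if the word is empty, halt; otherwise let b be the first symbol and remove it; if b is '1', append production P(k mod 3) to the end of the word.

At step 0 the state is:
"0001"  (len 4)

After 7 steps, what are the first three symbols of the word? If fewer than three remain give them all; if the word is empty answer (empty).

(empty)

t=0: "0001"  (len 4)
t=1: "001"  (len 3)
t=2: "01"  (len 2)
t=3: "1"  (len 1)
t=4: "000"  (len 3)
t=5: "00"  (len 2)
t=6: "0"  (len 1)
t=7: (halted — word empty)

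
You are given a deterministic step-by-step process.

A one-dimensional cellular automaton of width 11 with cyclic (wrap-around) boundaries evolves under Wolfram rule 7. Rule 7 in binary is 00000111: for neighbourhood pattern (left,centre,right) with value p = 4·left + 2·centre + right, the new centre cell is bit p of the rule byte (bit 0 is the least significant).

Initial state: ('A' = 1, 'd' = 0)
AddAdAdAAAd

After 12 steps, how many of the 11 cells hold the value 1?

step 0: AddAdAdAAAd
step 1: AdAAdAddddd
step 2: AddddAdAAAA
step 3: ddAAAAddddd
step 4: AAdddddAAAA
step 5: dddAAAAdddd
step 6: AAAdddddAAA
step 7: ddddAAAAddd
step 8: AAAAdddddAA
step 9: dddddAAAAdd
step 10: AAAAAdddddA
step 11: ddddddAAAAd
step 12: AAAAAAddddd

6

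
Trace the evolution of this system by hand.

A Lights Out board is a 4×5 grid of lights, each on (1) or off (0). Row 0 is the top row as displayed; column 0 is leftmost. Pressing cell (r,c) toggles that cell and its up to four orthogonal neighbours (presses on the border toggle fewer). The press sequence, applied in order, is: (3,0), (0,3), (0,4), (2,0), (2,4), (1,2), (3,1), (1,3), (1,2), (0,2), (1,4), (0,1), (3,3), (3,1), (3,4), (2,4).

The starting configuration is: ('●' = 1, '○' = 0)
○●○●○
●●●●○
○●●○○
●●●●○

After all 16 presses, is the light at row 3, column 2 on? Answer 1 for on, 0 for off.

0

t=0: ○●○●○
●●●●○
○●●○○
●●●●○
t=1: ○●○●○
●●●●○
●●●○○
○○●●○
t=2: ○●●○●
●●●○○
●●●○○
○○●●○
t=3: ○●●●○
●●●○●
●●●○○
○○●●○
t=4: ○●●●○
○●●○●
○○●○○
●○●●○
t=5: ○●●●○
○●●○○
○○●●●
●○●●●
t=6: ○●○●○
○○○●○
○○○●●
●○●●●
t=7: ○●○●○
○○○●○
○●○●●
○●○●●
t=8: ○●○○○
○○●○●
○●○○●
○●○●●
t=9: ○●●○○
○●○●●
○●●○●
○●○●●
t=10: ○○○●○
○●●●●
○●●○●
○●○●●
t=11: ○○○●●
○●●○○
○●●○○
○●○●●
t=12: ●●●●●
○○●○○
○●●○○
○●○●●
t=13: ●●●●●
○○●○○
○●●●○
○●●○○
t=14: ●●●●●
○○●○○
○○●●○
●○○○○
t=15: ●●●●●
○○●○○
○○●●●
●○○●●
t=16: ●●●●●
○○●○●
○○●○○
●○○●○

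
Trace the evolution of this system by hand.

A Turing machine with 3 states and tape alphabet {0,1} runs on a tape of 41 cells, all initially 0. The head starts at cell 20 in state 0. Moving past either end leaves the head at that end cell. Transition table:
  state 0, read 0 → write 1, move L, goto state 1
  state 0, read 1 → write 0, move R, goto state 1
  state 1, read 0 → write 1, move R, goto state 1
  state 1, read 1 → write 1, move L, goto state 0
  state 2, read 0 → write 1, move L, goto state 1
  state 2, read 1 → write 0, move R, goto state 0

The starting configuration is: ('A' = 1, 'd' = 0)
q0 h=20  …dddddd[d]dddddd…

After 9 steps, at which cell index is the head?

step 0: q0 h=20  …dddddd[d]dddddd…
step 1: q1 h=19  …dddddd[d]Addddd…
step 2: q1 h=20  …dddddA[A]dddddd…
step 3: q0 h=19  …dddddd[A]Addddd…
step 4: q1 h=20  …dddddd[A]dddddd…
step 5: q0 h=19  …dddddd[d]Addddd…
step 6: q1 h=18  …dddddd[d]AAdddd…
step 7: q1 h=19  …dddddA[A]Addddd…
step 8: q0 h=18  …dddddd[A]AAdddd…
step 9: q1 h=19  …dddddd[A]Addddd…

19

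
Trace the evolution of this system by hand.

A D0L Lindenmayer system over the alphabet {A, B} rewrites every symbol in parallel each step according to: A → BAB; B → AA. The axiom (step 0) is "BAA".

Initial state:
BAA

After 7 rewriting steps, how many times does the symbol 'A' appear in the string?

1244

step 0: BAA
step 1: AABABBAB
step 2: BABBABAABABAAAABABAA
step 3: AABABAAAABABAABABBABAABABAABABBABBABBABAABABAABABBAB
step 4: BABBABAABABAABABBABBABBABAABABAABABBABAABABAAAABABAABABBAB…ABAAAABABAAAABABAAAABABAABABBABAABABAABABBABAABABAAAABABAA  (len 132)
step 5: AABABAAAABABAABABBABAABABAABABBABAABABAAAABABAAAABABAAAABA…BABBABAABABAAAABABAABABBABAABABAABABBABBABBABAABABAABABBAB  (len 340)
step 6: BABBABAABABAABABBABBABBABAABABAABABBABAABABAAAABABAABABBAB…ABAAAABABAAAABABAAAABABAABABBABAABABAABABBABAABABAAAABABAA  (len 868)
step 7: AABABAAAABABAABABBABAABABAABABBABAABABAAAABABAAAABABAAAABA…BABBABAABABAAAABABAABABBABAABABAABABBABBABBABAABABAABABBAB  (len 2228)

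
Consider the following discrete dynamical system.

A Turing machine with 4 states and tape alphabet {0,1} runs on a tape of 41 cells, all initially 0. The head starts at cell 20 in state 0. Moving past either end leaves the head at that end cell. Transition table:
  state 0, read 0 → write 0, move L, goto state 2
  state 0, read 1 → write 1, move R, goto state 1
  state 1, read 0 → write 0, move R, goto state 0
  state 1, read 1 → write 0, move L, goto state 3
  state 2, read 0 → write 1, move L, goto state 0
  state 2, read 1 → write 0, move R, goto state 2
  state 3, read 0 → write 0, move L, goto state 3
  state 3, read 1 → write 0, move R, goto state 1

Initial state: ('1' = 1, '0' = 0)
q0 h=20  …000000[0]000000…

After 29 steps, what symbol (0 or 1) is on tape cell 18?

0

0) q0 h=20  …000000[0]000000…
1) q2 h=19  …000000[0]000000…
2) q0 h=18  …000000[0]100000…
3) q2 h=17  …000000[0]010000…
4) q0 h=16  …000000[0]101000…
5) q2 h=15  …000000[0]010100…
6) q0 h=14  …000000[0]101010…
7) q2 h=13  …000000[0]010101…
8) q0 h=12  …000000[0]101010…
9) q2 h=11  …000000[0]010101…
10) q0 h=10  …000000[0]101010…
11) q2 h= 9  …000000[0]010101…
12) q0 h= 8  …000000[0]101010…
13) q2 h= 7  …000000[0]010101…
14) q0 h= 6  |000000[0]101010…
15) q2 h= 5  |00000[0]010101…
16) q0 h= 4  |0000[0]101010…
17) q2 h= 3  |000[0]010101…
18) q0 h= 2  |00[0]101010…
19) q2 h= 1  |0[0]010101…
20) q0 h= 0  |[0]101010…
21) q2 h= 0  |[0]101010…
22) q0 h= 0  |[1]101010…
23) q1 h= 1  |1[1]010101…
24) q3 h= 0  |[1]001010…
25) q1 h= 1  |0[0]010101…
26) q0 h= 2  |00[0]101010…
27) q2 h= 1  |0[0]010101…
28) q0 h= 0  |[0]101010…
29) q2 h= 0  |[0]101010…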